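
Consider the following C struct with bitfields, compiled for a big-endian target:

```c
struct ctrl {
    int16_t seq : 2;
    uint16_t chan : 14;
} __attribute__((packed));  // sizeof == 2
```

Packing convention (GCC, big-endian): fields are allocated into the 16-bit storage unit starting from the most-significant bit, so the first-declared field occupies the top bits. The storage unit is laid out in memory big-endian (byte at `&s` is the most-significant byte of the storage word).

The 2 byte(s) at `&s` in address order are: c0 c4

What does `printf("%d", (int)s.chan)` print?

[0]=0xc0 [1]=0xc4 (big-endian) → word 0xc0c4
seq:2 @ bit 14 → (0xc0c4>>14)&0x3 = 0x3
chan:14 @ bit 0 → (0xc0c4>>0)&0x3fff = 0xc4  ←

196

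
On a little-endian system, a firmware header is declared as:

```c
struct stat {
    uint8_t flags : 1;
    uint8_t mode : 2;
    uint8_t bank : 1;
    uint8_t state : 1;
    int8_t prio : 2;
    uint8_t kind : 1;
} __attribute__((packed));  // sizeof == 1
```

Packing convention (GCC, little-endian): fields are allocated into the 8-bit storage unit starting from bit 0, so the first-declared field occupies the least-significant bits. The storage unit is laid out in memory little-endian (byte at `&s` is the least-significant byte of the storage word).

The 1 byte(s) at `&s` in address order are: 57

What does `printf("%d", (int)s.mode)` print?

[0]=0x57 (little-endian) → word 0x57
flags:1 @ bit 0 → (0x57>>0)&0x1 = 0x1
mode:2 @ bit 1 → (0x57>>1)&0x3 = 0x3  ←
bank:1 @ bit 3 → (0x57>>3)&0x1 = 0x0
state:1 @ bit 4 → (0x57>>4)&0x1 = 0x1
prio:2 @ bit 5 → (0x57>>5)&0x3 = 0x2
kind:1 @ bit 7 → (0x57>>7)&0x1 = 0x0

3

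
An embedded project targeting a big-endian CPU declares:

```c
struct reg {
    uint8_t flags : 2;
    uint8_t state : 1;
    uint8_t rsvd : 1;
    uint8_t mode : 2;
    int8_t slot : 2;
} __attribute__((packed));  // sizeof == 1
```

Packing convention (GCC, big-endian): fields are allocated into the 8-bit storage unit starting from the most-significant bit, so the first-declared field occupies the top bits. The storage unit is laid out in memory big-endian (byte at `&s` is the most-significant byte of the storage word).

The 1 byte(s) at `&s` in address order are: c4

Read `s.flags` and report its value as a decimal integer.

[0]=0xc4 (big-endian) → word 0xc4
flags:2 @ bit 6 → (0xc4>>6)&0x3 = 0x3  ←
state:1 @ bit 5 → (0xc4>>5)&0x1 = 0x0
rsvd:1 @ bit 4 → (0xc4>>4)&0x1 = 0x0
mode:2 @ bit 2 → (0xc4>>2)&0x3 = 0x1
slot:2 @ bit 0 → (0xc4>>0)&0x3 = 0x0

3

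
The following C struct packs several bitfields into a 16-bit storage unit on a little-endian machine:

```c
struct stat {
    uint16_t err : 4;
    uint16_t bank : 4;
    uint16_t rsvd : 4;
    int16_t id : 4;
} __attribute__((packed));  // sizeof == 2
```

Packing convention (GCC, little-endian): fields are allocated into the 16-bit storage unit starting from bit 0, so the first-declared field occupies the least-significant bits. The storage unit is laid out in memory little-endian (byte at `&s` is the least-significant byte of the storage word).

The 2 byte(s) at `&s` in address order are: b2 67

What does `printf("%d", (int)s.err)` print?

[0]=0xb2 [1]=0x67 (little-endian) → word 0x67b2
err [0+:4] = (word>>0) & 0xf = 2  ←
bank [4+:4] = (word>>4) & 0xf = 11
rsvd [8+:4] = (word>>8) & 0xf = 7
id [12+:4] = (word>>12) & 0xf = 6

2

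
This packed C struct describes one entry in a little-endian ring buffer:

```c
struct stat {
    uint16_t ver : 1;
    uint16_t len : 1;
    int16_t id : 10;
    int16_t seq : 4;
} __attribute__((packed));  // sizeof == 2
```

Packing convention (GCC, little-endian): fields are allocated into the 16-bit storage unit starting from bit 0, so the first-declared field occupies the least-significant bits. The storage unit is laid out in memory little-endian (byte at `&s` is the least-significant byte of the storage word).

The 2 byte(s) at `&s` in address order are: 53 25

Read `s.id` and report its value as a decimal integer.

340

[0]=0x53 [1]=0x25 (little-endian) → word 0x2553
ver:1 @ bit 0 → (0x2553>>0)&0x1 = 0x1
len:1 @ bit 1 → (0x2553>>1)&0x1 = 0x1
id:10 @ bit 2 → (0x2553>>2)&0x3ff = 0x154  ←
seq:4 @ bit 12 → (0x2553>>12)&0xf = 0x2
id signed 10b, MSB=0: value = 340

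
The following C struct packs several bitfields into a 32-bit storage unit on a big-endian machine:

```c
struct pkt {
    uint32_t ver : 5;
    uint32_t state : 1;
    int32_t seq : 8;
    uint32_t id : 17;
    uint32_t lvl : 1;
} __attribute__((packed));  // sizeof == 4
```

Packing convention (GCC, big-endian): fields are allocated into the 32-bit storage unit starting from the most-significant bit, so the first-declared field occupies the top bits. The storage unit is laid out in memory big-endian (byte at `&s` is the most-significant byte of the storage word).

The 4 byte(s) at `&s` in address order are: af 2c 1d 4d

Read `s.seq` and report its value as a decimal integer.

-53

[0]=0xaf [1]=0x2c [2]=0x1d [3]=0x4d (big-endian) → word 0xaf2c1d4d
ver:5 @ bit 27 → (0xaf2c1d4d>>27)&0x1f = 0x15
state:1 @ bit 26 → (0xaf2c1d4d>>26)&0x1 = 0x1
seq:8 @ bit 18 → (0xaf2c1d4d>>18)&0xff = 0xcb  ←
id:17 @ bit 1 → (0xaf2c1d4d>>1)&0x1ffff = 0xea6
lvl:1 @ bit 0 → (0xaf2c1d4d>>0)&0x1 = 0x1
seq signed 8b, MSB=1: 203 - 256 = -53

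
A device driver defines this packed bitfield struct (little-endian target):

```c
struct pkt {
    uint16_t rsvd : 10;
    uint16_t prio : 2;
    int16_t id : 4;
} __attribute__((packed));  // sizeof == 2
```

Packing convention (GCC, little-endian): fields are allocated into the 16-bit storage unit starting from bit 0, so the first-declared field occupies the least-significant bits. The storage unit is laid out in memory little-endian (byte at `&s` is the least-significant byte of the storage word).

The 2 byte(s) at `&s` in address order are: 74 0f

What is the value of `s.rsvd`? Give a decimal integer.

[0]=0x74 [1]=0x0f (little-endian) → word 0x0f74
rsvd [0+:10] = (word>>0) & 0x3ff = 884  ←
prio [10+:2] = (word>>10) & 0x3 = 3
id [12+:4] = (word>>12) & 0xf = 0

884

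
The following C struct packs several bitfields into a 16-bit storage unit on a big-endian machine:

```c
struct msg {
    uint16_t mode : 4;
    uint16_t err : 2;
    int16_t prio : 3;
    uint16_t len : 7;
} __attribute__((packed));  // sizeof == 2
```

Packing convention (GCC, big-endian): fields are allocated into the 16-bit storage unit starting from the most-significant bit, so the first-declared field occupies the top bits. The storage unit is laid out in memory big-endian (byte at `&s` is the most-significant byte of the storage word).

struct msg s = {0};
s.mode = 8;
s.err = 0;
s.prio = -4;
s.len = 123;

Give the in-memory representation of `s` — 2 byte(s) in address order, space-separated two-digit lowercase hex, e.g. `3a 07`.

82 7b

mode (4b) val=8 bits=0x8 at bit 12: 0x8000
err (2b) val=0 bits=0x0 at bit 10: 0x8000
prio (3b) val=-4 bits=0x4 at bit 7: 0x8200
len (7b) val=123 bits=0x7b at bit 0: 0x827b
word = 0x827b → big-endian bytes:
  [0]=0x82  [1]=0x7b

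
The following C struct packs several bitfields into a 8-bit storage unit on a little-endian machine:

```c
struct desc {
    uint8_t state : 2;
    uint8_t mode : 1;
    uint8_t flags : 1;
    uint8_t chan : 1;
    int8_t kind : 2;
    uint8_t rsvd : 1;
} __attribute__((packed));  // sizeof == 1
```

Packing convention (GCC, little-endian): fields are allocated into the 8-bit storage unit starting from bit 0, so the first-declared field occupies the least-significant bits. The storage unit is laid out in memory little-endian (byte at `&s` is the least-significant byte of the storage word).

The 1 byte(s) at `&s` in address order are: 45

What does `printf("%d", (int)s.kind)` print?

[0]=0x45 (little-endian) → word 0x45
state:2 @ bit 0 → (0x45>>0)&0x3 = 0x1
mode:1 @ bit 2 → (0x45>>2)&0x1 = 0x1
flags:1 @ bit 3 → (0x45>>3)&0x1 = 0x0
chan:1 @ bit 4 → (0x45>>4)&0x1 = 0x0
kind:2 @ bit 5 → (0x45>>5)&0x3 = 0x2  ←
rsvd:1 @ bit 7 → (0x45>>7)&0x1 = 0x0
kind signed 2b, MSB=1: 2 - 4 = -2

-2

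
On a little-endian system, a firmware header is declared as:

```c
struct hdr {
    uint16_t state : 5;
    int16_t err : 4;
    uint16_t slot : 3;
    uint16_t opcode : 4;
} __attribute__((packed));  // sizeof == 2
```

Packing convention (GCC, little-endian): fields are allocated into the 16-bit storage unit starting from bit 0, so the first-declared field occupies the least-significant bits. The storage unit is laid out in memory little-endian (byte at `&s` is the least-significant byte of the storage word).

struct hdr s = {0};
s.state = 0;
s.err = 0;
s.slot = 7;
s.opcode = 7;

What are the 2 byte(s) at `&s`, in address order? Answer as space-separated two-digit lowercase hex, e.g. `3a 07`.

00 7e

state:5 = 0 → 0x0 << 0 → word 0x0000
err:4 = 0 → 0x0 << 5 → word 0x0000
slot:3 = 7 → 0x7 << 9 → word 0x0e00
opcode:4 = 7 → 0x7 << 12 → word 0x7e00
word = 0x7e00 → little-endian bytes:
  [0]=0x00  [1]=0x7e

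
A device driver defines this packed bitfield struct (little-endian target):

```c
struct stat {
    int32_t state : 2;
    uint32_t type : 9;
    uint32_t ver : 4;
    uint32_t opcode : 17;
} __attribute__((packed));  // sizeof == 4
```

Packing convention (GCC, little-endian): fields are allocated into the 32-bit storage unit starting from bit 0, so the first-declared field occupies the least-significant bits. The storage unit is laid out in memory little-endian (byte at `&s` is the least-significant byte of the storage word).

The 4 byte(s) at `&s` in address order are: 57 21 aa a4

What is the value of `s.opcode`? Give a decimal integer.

[0]=0x57 [1]=0x21 [2]=0xaa [3]=0xa4 (little-endian) → word 0xa4aa2157
state [0+:2] = (word>>0) & 0x3 = 3
type [2+:9] = (word>>2) & 0x1ff = 85
ver [11+:4] = (word>>11) & 0xf = 4
opcode [15+:17] = (word>>15) & 0x1ffff = 84308  ←

84308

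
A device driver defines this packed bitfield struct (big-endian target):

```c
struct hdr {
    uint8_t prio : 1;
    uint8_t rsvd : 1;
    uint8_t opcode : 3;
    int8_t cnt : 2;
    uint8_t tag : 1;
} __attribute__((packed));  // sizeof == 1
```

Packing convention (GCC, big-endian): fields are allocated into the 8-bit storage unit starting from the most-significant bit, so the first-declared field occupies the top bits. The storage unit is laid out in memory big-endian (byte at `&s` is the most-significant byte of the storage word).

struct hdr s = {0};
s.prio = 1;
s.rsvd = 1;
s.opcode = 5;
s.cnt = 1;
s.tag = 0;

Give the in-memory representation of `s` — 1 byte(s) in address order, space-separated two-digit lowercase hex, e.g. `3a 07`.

[7+:1] prio=1 & 0x1 = 0x1; word=0x80
[6+:1] rsvd=1 & 0x1 = 0x1; word=0xc0
[3+:3] opcode=5 & 0x7 = 0x5; word=0xe8
[1+:2] cnt=1 & 0x3 = 0x1; word=0xea
[0+:1] tag=0 & 0x1 = 0x0; word=0xea
word = 0xea → big-endian bytes:
  [0]=0xea

ea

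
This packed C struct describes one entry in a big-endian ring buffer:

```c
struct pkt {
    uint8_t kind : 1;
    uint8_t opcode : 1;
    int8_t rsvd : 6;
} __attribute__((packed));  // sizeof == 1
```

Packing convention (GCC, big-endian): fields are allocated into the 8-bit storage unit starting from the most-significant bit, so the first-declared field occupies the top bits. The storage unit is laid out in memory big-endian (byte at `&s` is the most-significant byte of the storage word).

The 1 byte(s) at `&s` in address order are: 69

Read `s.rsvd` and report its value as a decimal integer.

[0]=0x69 (big-endian) → word 0x69
kind [7+:1] = (word>>7) & 0x1 = 0
opcode [6+:1] = (word>>6) & 0x1 = 1
rsvd [0+:6] = (word>>0) & 0x3f = 41  ←
rsvd signed 6b, MSB=1: 41 - 64 = -23

-23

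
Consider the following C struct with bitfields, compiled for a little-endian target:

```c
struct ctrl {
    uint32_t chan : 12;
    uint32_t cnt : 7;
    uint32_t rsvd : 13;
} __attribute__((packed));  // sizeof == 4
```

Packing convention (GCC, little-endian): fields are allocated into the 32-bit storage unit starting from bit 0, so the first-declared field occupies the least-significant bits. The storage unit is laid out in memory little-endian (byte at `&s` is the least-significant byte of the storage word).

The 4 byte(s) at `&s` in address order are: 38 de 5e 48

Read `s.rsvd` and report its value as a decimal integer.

[0]=0x38 [1]=0xde [2]=0x5e [3]=0x48 (little-endian) → word 0x485ede38
chan [0+:12] = (word>>0) & 0xfff = 3640
cnt [12+:7] = (word>>12) & 0x7f = 109
rsvd [19+:13] = (word>>19) & 0x1fff = 2315  ←

2315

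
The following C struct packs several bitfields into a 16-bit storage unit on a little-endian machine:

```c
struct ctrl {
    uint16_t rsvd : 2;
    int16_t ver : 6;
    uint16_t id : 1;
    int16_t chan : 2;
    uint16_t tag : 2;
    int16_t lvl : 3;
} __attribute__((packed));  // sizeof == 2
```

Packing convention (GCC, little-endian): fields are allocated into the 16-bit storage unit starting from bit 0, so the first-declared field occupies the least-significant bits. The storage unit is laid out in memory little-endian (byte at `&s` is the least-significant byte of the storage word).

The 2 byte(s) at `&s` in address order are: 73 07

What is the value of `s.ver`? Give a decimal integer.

28

[0]=0x73 [1]=0x07 (little-endian) → word 0x0773
rsvd:2 @ bit 0 → (0x0773>>0)&0x3 = 0x3
ver:6 @ bit 2 → (0x0773>>2)&0x3f = 0x1c  ←
id:1 @ bit 8 → (0x0773>>8)&0x1 = 0x1
chan:2 @ bit 9 → (0x0773>>9)&0x3 = 0x3
tag:2 @ bit 11 → (0x0773>>11)&0x3 = 0x0
lvl:3 @ bit 13 → (0x0773>>13)&0x7 = 0x0
ver signed 6b, MSB=0: value = 28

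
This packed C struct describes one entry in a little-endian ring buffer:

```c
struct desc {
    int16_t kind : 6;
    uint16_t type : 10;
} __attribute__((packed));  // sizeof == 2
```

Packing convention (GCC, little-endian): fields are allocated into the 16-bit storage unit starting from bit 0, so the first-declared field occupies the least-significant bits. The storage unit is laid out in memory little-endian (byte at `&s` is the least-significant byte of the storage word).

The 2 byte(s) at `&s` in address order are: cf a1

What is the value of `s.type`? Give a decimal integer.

[0]=0xcf [1]=0xa1 (little-endian) → word 0xa1cf
kind [0+:6] = (word>>0) & 0x3f = 15
type [6+:10] = (word>>6) & 0x3ff = 647  ←

647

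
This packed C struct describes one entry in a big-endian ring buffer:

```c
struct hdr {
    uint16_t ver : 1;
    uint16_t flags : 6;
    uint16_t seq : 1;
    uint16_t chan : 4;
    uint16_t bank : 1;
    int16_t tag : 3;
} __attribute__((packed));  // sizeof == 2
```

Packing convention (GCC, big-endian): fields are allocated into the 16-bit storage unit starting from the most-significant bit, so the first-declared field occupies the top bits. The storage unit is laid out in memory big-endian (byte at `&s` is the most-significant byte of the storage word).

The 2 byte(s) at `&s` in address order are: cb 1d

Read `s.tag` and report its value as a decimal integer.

-3

[0]=0xcb [1]=0x1d (big-endian) → word 0xcb1d
ver [15+:1] = (word>>15) & 0x1 = 1
flags [9+:6] = (word>>9) & 0x3f = 37
seq [8+:1] = (word>>8) & 0x1 = 1
chan [4+:4] = (word>>4) & 0xf = 1
bank [3+:1] = (word>>3) & 0x1 = 1
tag [0+:3] = (word>>0) & 0x7 = 5  ←
tag signed 3b, MSB=1: 5 - 8 = -3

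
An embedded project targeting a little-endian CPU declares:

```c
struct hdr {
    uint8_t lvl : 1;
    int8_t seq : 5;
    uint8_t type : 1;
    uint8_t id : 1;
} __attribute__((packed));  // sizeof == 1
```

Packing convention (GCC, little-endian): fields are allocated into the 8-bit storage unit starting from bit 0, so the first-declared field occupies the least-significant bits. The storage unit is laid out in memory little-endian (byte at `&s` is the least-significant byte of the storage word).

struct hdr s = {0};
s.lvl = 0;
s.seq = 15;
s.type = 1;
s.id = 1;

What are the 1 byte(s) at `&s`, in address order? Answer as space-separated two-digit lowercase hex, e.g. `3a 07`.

lvl:1 = 0 → 0x0 << 0 → word 0x00
seq:5 = 15 → 0xf << 1 → word 0x1e
type:1 = 1 → 0x1 << 6 → word 0x5e
id:1 = 1 → 0x1 << 7 → word 0xde
word = 0xde → little-endian bytes:
  [0]=0xde

de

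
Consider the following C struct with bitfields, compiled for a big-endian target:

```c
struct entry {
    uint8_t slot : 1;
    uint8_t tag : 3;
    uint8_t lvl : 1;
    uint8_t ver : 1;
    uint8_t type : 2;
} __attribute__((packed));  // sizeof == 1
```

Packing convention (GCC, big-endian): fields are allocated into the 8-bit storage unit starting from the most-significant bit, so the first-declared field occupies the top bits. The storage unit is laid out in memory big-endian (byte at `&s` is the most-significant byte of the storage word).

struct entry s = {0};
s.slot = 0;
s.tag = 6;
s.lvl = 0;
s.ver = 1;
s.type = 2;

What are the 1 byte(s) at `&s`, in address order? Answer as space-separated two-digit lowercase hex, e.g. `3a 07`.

slot:1 = 0 → 0x0 << 7 → word 0x00
tag:3 = 6 → 0x6 << 4 → word 0x60
lvl:1 = 0 → 0x0 << 3 → word 0x60
ver:1 = 1 → 0x1 << 2 → word 0x64
type:2 = 2 → 0x2 << 0 → word 0x66
word = 0x66 → big-endian bytes:
  [0]=0x66

66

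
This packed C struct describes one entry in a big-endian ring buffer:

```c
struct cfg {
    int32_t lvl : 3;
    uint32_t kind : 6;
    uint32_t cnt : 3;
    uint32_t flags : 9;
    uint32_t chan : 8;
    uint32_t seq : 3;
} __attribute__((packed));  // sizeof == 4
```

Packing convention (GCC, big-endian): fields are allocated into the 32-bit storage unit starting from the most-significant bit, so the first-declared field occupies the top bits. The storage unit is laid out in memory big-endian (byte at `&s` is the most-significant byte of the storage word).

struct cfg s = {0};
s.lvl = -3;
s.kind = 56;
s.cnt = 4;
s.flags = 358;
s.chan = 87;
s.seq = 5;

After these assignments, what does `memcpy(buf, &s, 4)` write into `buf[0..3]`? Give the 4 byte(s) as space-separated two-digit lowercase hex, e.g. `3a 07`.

[29+:3] lvl=-3 & 0x7 = 0x5; word=0xa0000000
[23+:6] kind=56 & 0x3f = 0x38; word=0xbc000000
[20+:3] cnt=4 & 0x7 = 0x4; word=0xbc400000
[11+:9] flags=358 & 0x1ff = 0x166; word=0xbc4b3000
[3+:8] chan=87 & 0xff = 0x57; word=0xbc4b32b8
[0+:3] seq=5 & 0x7 = 0x5; word=0xbc4b32bd
word = 0xbc4b32bd → big-endian bytes:
  [0]=0xbc  [1]=0x4b  [2]=0x32  [3]=0xbd

bc 4b 32 bd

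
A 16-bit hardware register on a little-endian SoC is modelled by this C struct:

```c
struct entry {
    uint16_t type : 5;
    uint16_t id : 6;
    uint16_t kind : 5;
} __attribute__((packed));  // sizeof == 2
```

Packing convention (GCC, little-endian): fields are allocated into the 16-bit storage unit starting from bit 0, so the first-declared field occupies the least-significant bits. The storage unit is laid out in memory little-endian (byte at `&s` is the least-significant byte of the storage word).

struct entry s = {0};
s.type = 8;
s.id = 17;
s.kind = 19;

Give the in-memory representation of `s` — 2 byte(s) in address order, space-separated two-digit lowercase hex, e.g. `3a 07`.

28 9a

[0+:5] type=8 & 0x1f = 0x8; word=0x0008
[5+:6] id=17 & 0x3f = 0x11; word=0x0228
[11+:5] kind=19 & 0x1f = 0x13; word=0x9a28
word = 0x9a28 → little-endian bytes:
  [0]=0x28  [1]=0x9a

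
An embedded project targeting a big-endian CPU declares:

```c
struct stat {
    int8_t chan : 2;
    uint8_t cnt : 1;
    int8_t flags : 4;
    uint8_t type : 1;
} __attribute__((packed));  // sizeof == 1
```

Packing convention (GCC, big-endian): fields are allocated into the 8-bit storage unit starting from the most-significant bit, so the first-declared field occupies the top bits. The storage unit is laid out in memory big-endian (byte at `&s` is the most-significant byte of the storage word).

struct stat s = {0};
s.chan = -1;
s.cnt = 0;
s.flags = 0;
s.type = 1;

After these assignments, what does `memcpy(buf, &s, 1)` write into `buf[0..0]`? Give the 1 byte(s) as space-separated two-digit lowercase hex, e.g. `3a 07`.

c1

[6+:2] chan=-1 & 0x3 = 0x3; word=0xc0
[5+:1] cnt=0 & 0x1 = 0x0; word=0xc0
[1+:4] flags=0 & 0xf = 0x0; word=0xc0
[0+:1] type=1 & 0x1 = 0x1; word=0xc1
word = 0xc1 → big-endian bytes:
  [0]=0xc1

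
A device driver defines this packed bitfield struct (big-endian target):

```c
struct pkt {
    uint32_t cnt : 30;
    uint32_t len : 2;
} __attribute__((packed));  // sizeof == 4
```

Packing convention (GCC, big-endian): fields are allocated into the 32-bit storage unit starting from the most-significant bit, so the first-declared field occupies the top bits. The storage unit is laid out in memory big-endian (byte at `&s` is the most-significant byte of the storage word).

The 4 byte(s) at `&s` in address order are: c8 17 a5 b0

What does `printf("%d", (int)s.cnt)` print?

839248236

[0]=0xc8 [1]=0x17 [2]=0xa5 [3]=0xb0 (big-endian) → word 0xc817a5b0
cnt [2+:30] = (word>>2) & 0x3fffffff = 839248236  ←
len [0+:2] = (word>>0) & 0x3 = 0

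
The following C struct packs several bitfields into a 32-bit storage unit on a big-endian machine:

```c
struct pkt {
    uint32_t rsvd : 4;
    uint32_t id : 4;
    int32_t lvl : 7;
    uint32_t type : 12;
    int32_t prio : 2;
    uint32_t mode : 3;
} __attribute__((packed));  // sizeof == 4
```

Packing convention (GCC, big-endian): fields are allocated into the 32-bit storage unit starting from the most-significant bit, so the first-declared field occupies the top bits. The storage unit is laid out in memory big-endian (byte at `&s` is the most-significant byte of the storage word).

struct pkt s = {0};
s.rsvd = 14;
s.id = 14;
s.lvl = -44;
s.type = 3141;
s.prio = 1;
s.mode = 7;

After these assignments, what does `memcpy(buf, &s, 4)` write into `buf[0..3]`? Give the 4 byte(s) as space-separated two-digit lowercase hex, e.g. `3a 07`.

rsvd (4b) val=14 bits=0xe at bit 28: 0xe0000000
id (4b) val=14 bits=0xe at bit 24: 0xee000000
lvl (7b) val=-44 bits=0x54 at bit 17: 0xeea80000
type (12b) val=3141 bits=0xc45 at bit 5: 0xeea988a0
prio (2b) val=1 bits=0x1 at bit 3: 0xeea988a8
mode (3b) val=7 bits=0x7 at bit 0: 0xeea988af
word = 0xeea988af → big-endian bytes:
  [0]=0xee  [1]=0xa9  [2]=0x88  [3]=0xaf

ee a9 88 af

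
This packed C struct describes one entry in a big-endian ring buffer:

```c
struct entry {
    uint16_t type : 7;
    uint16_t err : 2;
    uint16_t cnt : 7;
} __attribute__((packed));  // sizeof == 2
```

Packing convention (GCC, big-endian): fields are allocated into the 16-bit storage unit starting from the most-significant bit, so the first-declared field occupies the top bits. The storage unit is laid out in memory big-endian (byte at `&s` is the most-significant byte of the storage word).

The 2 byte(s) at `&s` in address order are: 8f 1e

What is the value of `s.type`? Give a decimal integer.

71

[0]=0x8f [1]=0x1e (big-endian) → word 0x8f1e
type [9+:7] = (word>>9) & 0x7f = 71  ←
err [7+:2] = (word>>7) & 0x3 = 2
cnt [0+:7] = (word>>0) & 0x7f = 30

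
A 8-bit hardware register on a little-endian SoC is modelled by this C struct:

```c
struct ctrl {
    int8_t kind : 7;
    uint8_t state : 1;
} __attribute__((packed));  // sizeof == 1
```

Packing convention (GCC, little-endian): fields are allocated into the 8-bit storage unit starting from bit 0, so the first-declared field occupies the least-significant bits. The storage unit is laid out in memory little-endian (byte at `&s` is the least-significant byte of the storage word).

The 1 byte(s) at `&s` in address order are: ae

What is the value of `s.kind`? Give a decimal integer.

46

[0]=0xae (little-endian) → word 0xae
kind:7 @ bit 0 → (0xae>>0)&0x7f = 0x2e  ←
state:1 @ bit 7 → (0xae>>7)&0x1 = 0x1
kind signed 7b, MSB=0: value = 46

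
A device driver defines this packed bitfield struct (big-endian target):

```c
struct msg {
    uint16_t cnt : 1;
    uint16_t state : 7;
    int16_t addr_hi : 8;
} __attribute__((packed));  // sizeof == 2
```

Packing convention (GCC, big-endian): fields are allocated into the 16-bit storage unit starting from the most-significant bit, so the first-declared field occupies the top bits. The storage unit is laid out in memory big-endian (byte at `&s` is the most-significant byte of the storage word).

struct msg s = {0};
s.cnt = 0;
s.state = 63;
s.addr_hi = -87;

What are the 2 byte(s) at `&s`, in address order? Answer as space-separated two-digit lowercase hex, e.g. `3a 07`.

3f a9

cnt:1 = 0 → 0x0 << 15 → word 0x0000
state:7 = 63 → 0x3f << 8 → word 0x3f00
addr_hi:8 = -87 → 0xa9 << 0 → word 0x3fa9
word = 0x3fa9 → big-endian bytes:
  [0]=0x3f  [1]=0xa9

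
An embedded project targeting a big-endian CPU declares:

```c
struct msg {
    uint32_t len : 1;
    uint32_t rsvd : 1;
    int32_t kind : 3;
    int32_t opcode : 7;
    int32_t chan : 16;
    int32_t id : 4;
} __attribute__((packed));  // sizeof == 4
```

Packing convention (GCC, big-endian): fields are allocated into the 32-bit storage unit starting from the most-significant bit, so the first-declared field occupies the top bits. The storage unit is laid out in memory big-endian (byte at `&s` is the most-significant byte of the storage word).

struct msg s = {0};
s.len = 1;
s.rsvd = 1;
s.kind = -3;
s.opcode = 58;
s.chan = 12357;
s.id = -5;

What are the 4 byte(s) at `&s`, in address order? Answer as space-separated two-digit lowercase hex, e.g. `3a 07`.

eb a3 04 5b

len:1 = 1 → 0x1 << 31 → word 0x80000000
rsvd:1 = 1 → 0x1 << 30 → word 0xc0000000
kind:3 = -3 → 0x5 << 27 → word 0xe8000000
opcode:7 = 58 → 0x3a << 20 → word 0xeba00000
chan:16 = 12357 → 0x3045 << 4 → word 0xeba30450
id:4 = -5 → 0xb << 0 → word 0xeba3045b
word = 0xeba3045b → big-endian bytes:
  [0]=0xeb  [1]=0xa3  [2]=0x04  [3]=0x5b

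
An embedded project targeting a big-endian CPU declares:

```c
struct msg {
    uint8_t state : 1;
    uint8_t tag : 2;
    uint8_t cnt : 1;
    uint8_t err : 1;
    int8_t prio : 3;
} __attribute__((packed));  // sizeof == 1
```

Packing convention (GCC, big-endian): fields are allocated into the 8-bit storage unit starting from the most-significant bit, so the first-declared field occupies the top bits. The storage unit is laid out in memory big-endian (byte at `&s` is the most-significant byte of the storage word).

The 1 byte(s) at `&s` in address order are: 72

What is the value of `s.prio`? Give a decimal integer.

[0]=0x72 (big-endian) → word 0x72
state:1 @ bit 7 → (0x72>>7)&0x1 = 0x0
tag:2 @ bit 5 → (0x72>>5)&0x3 = 0x3
cnt:1 @ bit 4 → (0x72>>4)&0x1 = 0x1
err:1 @ bit 3 → (0x72>>3)&0x1 = 0x0
prio:3 @ bit 0 → (0x72>>0)&0x7 = 0x2  ←
prio signed 3b, MSB=0: value = 2

2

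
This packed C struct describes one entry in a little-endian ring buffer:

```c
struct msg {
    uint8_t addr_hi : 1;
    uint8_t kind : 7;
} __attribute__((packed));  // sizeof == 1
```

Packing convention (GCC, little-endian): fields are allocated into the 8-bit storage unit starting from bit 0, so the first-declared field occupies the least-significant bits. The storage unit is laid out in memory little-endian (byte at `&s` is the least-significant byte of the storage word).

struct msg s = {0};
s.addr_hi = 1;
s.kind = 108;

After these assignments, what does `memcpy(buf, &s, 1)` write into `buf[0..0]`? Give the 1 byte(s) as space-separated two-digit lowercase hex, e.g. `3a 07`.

d9

addr_hi (1b) val=1 bits=0x1 at bit 0: 0x01
kind (7b) val=108 bits=0x6c at bit 1: 0xd9
word = 0xd9 → little-endian bytes:
  [0]=0xd9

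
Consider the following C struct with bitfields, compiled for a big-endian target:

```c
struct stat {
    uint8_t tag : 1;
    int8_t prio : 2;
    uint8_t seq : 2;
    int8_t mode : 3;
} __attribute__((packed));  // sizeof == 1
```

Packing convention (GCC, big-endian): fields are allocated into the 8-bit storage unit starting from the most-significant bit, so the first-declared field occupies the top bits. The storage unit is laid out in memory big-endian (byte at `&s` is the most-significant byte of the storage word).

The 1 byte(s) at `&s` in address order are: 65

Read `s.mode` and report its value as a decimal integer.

-3

[0]=0x65 (big-endian) → word 0x65
tag:1 @ bit 7 → (0x65>>7)&0x1 = 0x0
prio:2 @ bit 5 → (0x65>>5)&0x3 = 0x3
seq:2 @ bit 3 → (0x65>>3)&0x3 = 0x0
mode:3 @ bit 0 → (0x65>>0)&0x7 = 0x5  ←
mode signed 3b, MSB=1: 5 - 8 = -3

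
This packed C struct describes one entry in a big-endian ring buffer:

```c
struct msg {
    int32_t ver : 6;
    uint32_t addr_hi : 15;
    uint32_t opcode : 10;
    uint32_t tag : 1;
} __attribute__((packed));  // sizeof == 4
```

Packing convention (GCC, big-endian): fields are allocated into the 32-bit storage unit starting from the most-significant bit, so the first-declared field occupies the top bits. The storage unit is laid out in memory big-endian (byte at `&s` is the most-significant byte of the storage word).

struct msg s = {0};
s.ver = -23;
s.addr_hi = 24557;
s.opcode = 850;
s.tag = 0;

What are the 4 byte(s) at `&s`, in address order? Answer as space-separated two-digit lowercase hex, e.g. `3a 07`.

a6 ff 6e a4

ver:6 = -23 → 0x29 << 26 → word 0xa4000000
addr_hi:15 = 24557 → 0x5fed << 11 → word 0xa6ff6800
opcode:10 = 850 → 0x352 << 1 → word 0xa6ff6ea4
tag:1 = 0 → 0x0 << 0 → word 0xa6ff6ea4
word = 0xa6ff6ea4 → big-endian bytes:
  [0]=0xa6  [1]=0xff  [2]=0x6e  [3]=0xa4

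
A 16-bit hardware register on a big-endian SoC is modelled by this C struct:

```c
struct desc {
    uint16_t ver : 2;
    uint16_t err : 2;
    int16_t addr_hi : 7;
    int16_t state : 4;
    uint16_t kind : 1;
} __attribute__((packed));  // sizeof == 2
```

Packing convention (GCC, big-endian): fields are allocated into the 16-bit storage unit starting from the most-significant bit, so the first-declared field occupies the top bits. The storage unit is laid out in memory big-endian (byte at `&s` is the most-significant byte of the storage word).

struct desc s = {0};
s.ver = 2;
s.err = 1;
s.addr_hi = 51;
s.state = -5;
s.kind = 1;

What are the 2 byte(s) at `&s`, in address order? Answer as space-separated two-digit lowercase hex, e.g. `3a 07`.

ver:2 = 2 → 0x2 << 14 → word 0x8000
err:2 = 1 → 0x1 << 12 → word 0x9000
addr_hi:7 = 51 → 0x33 << 5 → word 0x9660
state:4 = -5 → 0xb << 1 → word 0x9676
kind:1 = 1 → 0x1 << 0 → word 0x9677
word = 0x9677 → big-endian bytes:
  [0]=0x96  [1]=0x77

96 77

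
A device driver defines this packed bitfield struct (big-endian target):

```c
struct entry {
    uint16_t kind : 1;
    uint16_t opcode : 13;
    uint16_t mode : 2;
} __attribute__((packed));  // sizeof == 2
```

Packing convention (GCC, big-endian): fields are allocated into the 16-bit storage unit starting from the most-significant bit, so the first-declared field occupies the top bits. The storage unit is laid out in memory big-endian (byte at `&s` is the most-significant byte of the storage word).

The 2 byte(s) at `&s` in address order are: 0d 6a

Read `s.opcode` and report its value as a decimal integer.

858

[0]=0x0d [1]=0x6a (big-endian) → word 0x0d6a
kind [15+:1] = (word>>15) & 0x1 = 0
opcode [2+:13] = (word>>2) & 0x1fff = 858  ←
mode [0+:2] = (word>>0) & 0x3 = 2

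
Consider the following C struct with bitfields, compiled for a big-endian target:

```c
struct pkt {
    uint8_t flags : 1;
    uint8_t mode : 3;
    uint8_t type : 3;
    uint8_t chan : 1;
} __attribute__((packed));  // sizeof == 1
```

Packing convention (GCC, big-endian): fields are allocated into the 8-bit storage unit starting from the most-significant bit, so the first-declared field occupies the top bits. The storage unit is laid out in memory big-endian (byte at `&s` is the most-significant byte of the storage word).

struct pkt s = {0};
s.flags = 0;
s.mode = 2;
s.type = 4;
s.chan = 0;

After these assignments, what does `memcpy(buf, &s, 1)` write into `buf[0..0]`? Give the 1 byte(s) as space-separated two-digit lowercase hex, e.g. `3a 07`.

flags (1b) val=0 bits=0x0 at bit 7: 0x00
mode (3b) val=2 bits=0x2 at bit 4: 0x20
type (3b) val=4 bits=0x4 at bit 1: 0x28
chan (1b) val=0 bits=0x0 at bit 0: 0x28
word = 0x28 → big-endian bytes:
  [0]=0x28

28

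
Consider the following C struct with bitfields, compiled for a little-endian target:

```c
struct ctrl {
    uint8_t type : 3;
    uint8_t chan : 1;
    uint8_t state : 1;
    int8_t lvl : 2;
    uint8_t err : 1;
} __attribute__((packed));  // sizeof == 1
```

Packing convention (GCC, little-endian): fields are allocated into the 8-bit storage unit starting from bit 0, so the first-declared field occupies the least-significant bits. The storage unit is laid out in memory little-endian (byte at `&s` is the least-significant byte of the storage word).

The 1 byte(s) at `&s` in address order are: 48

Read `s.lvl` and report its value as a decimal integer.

[0]=0x48 (little-endian) → word 0x48
type:3 @ bit 0 → (0x48>>0)&0x7 = 0x0
chan:1 @ bit 3 → (0x48>>3)&0x1 = 0x1
state:1 @ bit 4 → (0x48>>4)&0x1 = 0x0
lvl:2 @ bit 5 → (0x48>>5)&0x3 = 0x2  ←
err:1 @ bit 7 → (0x48>>7)&0x1 = 0x0
lvl signed 2b, MSB=1: 2 - 4 = -2

-2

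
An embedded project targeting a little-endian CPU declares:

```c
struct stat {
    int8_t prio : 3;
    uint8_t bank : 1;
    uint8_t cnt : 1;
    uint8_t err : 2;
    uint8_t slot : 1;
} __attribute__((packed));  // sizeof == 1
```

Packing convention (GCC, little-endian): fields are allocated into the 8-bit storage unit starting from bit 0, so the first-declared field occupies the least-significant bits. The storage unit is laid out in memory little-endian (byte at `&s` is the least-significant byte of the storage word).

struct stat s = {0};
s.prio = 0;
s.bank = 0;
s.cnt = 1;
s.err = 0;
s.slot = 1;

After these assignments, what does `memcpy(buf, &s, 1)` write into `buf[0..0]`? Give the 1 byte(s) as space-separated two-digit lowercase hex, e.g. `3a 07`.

90

prio (3b) val=0 bits=0x0 at bit 0: 0x00
bank (1b) val=0 bits=0x0 at bit 3: 0x00
cnt (1b) val=1 bits=0x1 at bit 4: 0x10
err (2b) val=0 bits=0x0 at bit 5: 0x10
slot (1b) val=1 bits=0x1 at bit 7: 0x90
word = 0x90 → little-endian bytes:
  [0]=0x90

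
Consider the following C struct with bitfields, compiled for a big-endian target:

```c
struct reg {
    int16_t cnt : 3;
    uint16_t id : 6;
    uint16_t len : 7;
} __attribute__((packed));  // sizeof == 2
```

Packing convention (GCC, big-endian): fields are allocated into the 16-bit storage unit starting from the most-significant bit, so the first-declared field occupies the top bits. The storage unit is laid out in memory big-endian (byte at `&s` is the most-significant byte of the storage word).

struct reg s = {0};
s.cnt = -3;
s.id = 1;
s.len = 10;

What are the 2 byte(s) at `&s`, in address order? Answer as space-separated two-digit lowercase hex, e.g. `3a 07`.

a0 8a

cnt:3 = -3 → 0x5 << 13 → word 0xa000
id:6 = 1 → 0x1 << 7 → word 0xa080
len:7 = 10 → 0xa << 0 → word 0xa08a
word = 0xa08a → big-endian bytes:
  [0]=0xa0  [1]=0x8a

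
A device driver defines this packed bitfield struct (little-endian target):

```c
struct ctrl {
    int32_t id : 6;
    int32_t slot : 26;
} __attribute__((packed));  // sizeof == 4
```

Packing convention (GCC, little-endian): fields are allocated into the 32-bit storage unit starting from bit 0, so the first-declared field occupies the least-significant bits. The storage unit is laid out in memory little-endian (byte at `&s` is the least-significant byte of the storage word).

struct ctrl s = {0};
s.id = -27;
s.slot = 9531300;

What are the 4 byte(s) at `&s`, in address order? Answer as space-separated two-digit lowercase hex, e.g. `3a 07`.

id:6 = -27 → 0x25 << 0 → word 0x00000025
slot:26 = 9531300 → 0x916fa4 << 6 → word 0x245be925
word = 0x245be925 → little-endian bytes:
  [0]=0x25  [1]=0xe9  [2]=0x5b  [3]=0x24

25 e9 5b 24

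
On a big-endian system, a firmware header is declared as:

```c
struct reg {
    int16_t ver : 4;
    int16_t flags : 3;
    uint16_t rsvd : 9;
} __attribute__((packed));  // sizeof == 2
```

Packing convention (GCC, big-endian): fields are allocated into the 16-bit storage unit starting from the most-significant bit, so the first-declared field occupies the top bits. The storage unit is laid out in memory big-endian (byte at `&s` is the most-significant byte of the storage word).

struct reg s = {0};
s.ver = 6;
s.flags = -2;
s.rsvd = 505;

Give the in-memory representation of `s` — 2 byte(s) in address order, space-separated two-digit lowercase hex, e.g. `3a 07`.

[12+:4] ver=6 & 0xf = 0x6; word=0x6000
[9+:3] flags=-2 & 0x7 = 0x6; word=0x6c00
[0+:9] rsvd=505 & 0x1ff = 0x1f9; word=0x6df9
word = 0x6df9 → big-endian bytes:
  [0]=0x6d  [1]=0xf9

6d f9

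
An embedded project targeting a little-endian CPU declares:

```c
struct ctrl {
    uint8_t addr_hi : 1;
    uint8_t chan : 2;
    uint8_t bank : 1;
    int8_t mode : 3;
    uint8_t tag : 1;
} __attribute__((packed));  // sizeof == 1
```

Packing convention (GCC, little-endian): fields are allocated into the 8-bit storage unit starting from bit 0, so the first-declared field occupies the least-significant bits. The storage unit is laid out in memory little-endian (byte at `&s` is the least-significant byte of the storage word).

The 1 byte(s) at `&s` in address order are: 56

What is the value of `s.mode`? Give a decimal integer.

[0]=0x56 (little-endian) → word 0x56
addr_hi [0+:1] = (word>>0) & 0x1 = 0
chan [1+:2] = (word>>1) & 0x3 = 3
bank [3+:1] = (word>>3) & 0x1 = 0
mode [4+:3] = (word>>4) & 0x7 = 5  ←
tag [7+:1] = (word>>7) & 0x1 = 0
mode signed 3b, MSB=1: 5 - 8 = -3

-3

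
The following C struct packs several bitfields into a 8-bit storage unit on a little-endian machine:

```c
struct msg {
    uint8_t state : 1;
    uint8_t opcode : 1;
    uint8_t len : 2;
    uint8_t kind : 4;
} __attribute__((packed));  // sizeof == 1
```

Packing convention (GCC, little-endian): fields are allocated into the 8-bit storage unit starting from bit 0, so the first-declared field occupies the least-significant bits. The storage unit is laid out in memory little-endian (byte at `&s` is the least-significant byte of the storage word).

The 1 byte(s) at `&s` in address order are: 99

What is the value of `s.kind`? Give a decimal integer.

[0]=0x99 (little-endian) → word 0x99
state:1 @ bit 0 → (0x99>>0)&0x1 = 0x1
opcode:1 @ bit 1 → (0x99>>1)&0x1 = 0x0
len:2 @ bit 2 → (0x99>>2)&0x3 = 0x2
kind:4 @ bit 4 → (0x99>>4)&0xf = 0x9  ←

9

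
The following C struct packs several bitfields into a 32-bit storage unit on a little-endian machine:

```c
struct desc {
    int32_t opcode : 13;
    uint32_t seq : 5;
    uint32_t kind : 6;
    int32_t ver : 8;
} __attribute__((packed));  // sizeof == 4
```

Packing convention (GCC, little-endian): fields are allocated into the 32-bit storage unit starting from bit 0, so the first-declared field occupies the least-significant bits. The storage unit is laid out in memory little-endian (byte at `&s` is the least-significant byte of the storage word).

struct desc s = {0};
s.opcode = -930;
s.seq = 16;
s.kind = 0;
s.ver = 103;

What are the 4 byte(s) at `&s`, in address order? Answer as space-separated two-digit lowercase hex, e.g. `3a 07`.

opcode (13b) val=-930 bits=0x1c5e at bit 0: 0x00001c5e
seq (5b) val=16 bits=0x10 at bit 13: 0x00021c5e
kind (6b) val=0 bits=0x0 at bit 18: 0x00021c5e
ver (8b) val=103 bits=0x67 at bit 24: 0x67021c5e
word = 0x67021c5e → little-endian bytes:
  [0]=0x5e  [1]=0x1c  [2]=0x02  [3]=0x67

5e 1c 02 67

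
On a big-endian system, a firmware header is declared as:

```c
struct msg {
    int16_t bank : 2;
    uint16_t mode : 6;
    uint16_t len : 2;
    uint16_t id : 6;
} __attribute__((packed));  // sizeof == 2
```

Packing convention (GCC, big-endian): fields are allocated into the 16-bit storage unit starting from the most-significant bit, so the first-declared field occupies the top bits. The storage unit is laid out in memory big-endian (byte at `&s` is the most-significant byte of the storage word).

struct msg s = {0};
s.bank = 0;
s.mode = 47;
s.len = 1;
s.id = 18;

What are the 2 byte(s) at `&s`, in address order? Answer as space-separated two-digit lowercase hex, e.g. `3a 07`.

2f 52

[14+:2] bank=0 & 0x3 = 0x0; word=0x0000
[8+:6] mode=47 & 0x3f = 0x2f; word=0x2f00
[6+:2] len=1 & 0x3 = 0x1; word=0x2f40
[0+:6] id=18 & 0x3f = 0x12; word=0x2f52
word = 0x2f52 → big-endian bytes:
  [0]=0x2f  [1]=0x52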